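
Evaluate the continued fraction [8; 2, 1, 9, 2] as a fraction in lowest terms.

Using pₖ = aₖpₖ₋₁ + pₖ₋₂ and qₖ = aₖqₖ₋₁ + qₖ₋₂:
  k=0: a=8, p=8, q=1
  k=1: a=2, p=17, q=2
  k=2: a=1, p=25, q=3
  k=3: a=9, p=242, q=29
  k=4: a=2, p=509, q=61

509/61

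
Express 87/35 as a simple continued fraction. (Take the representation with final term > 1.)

87 = 2*35 + 17
35 = 2*17 + 1
17 = 17*1 + 0  (stop)
So 87/35 = [2; 2, 17].

[2; 2, 17]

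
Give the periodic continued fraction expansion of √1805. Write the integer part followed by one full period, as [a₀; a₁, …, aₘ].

a₀ = ⌊√1805⌋ = 42.
With m₀=0, d₀=1 and mₖ₊₁ = dₖaₖ − mₖ, dₖ₊₁ = (n − mₖ₊₁²)/dₖ, aₖ₊₁ = ⌊(a₀+mₖ₊₁)/dₖ₊₁⌋:
  k=1: m=42, d=41, a=2
  k=2: m=40, d=5, a=16
  k=3: m=40, d=41, a=2
  k=4: m=42, d=1, a=84
d=1 and a=2a₀=84 at k=4, so the next step gives (m, d) = (42, 41) again — its k=1 value — and the period has length 4.

[42; 2, 16, 2, 84]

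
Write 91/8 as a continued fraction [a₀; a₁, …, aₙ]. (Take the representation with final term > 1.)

[11; 2, 1, 2]

91 = 11×8 + 3
8 = 2×3 + 2
3 = 1×2 + 1
2 = 2×1 + 0  (stop)
So 91/8 = [11; 2, 1, 2].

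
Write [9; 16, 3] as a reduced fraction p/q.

Using pₖ = aₖpₖ₋₁ + pₖ₋₂ and qₖ = aₖqₖ₋₁ + qₖ₋₂:
  k=0: a=9, p=9, q=1
  k=1: a=16, p=145, q=16
  k=2: a=3, p=444, q=49

444/49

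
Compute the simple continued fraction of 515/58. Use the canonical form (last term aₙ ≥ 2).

515 = 8·58 + 51
58 = 1·51 + 7
51 = 7·7 + 2
7 = 3·2 + 1
2 = 2·1 + 0  (stop)
So 515/58 = [8; 1, 7, 3, 2].

[8; 1, 7, 3, 2]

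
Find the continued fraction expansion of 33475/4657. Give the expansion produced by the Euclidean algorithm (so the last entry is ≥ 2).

[7; 5, 3, 6, 6, 2, 3]

33475 = 7·4657 + 876
4657 = 5·876 + 277
876 = 3·277 + 45
277 = 6·45 + 7
45 = 6·7 + 3
7 = 2·3 + 1
3 = 3·1 + 0  (stop)
So 33475/4657 = [7; 5, 3, 6, 6, 2, 3].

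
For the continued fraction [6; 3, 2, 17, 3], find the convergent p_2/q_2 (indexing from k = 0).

Using pₖ = aₖpₖ₋₁ + pₖ₋₂, qₖ = aₖqₖ₋₁ + qₖ₋₂ (with p₋₁=1, p₋₂=0, q₋₁=0, q₋₂=1):
  k=0: a=6, p=6, q=1
  k=1: a=3, p=19, q=3
  k=2: a=2, p=44, q=7

44/7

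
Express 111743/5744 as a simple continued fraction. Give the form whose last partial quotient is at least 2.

111743 = 19×5744 + 2607
5744 = 2×2607 + 530
2607 = 4×530 + 487
530 = 1×487 + 43
487 = 11×43 + 14
43 = 3×14 + 1
14 = 14×1 + 0  (stop)
So 111743/5744 = [19; 2, 4, 1, 11, 3, 14].

[19; 2, 4, 1, 11, 3, 14]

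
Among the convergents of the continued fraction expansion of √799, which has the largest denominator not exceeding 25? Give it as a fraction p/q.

424/15

√799 = [28; 3, 1, 3, 56, …] (period length 4).
Convergents:
  p_0/q_0 = 28/1
  p_1/q_1 = 85/3
  p_2/q_2 = 113/4
  p_3/q_3 = 424/15
  p_4/q_4 = 23857/844
q_3 = 15 ≤ 25 < 844 = q_4, so the answer is 424/15.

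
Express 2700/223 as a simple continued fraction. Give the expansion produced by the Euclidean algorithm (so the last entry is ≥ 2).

2700 = 12×223 + 24
223 = 9×24 + 7
24 = 3×7 + 3
7 = 2×3 + 1
3 = 3×1 + 0  (stop)
So 2700/223 = [12; 9, 3, 2, 3].

[12; 9, 3, 2, 3]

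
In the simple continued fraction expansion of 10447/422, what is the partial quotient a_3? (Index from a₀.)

10447 = 24·422 + 319   →  a_0 = 24
422 = 1·319 + 103   →  a_1 = 1
319 = 3·103 + 10   →  a_2 = 3
103 = 10·10 + 3   →  a_3 = 10

10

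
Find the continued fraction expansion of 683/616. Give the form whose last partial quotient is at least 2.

683 = 1·616 + 67
616 = 9·67 + 13
67 = 5·13 + 2
13 = 6·2 + 1
2 = 2·1 + 0  (stop)
So 683/616 = [1; 9, 5, 6, 2].

[1; 9, 5, 6, 2]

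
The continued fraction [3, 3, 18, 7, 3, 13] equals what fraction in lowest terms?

Using pₖ = aₖpₖ₋₁ + pₖ₋₂ and qₖ = aₖqₖ₋₁ + qₖ₋₂:
  k=0: a=3, p=3, q=1
  k=1: a=3, p=10, q=3
  k=2: a=18, p=183, q=55
  k=3: a=7, p=1291, q=388
  k=4: a=3, p=4056, q=1219
  k=5: a=13, p=54019, q=16235

54019/16235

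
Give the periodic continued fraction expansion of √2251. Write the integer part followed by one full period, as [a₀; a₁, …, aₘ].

a₀ = ⌊√2251⌋ = 47.
With m₀=0, d₀=1 and mₖ₊₁ = dₖaₖ − mₖ, dₖ₊₁ = (n − mₖ₊₁²)/dₖ, aₖ₊₁ = ⌊(a₀+mₖ₊₁)/dₖ₊₁⌋:
  k=1: m=47, d=42, a=2
  k=2: m=37, d=21, a=4
  k=3: m=47, d=2, a=47
  k=4: m=47, d=21, a=4
  k=5: m=37, d=42, a=2
  k=6: m=47, d=1, a=94
d=1 and a=2a₀=94 at k=6, so the next step gives (m, d) = (47, 42) again — its k=1 value — and the period has length 6.

[47; 2, 4, 47, 4, 2, 94]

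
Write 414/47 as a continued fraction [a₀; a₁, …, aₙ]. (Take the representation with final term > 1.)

414 = 8×47 + 38
47 = 1×38 + 9
38 = 4×9 + 2
9 = 4×2 + 1
2 = 2×1 + 0  (stop)
So 414/47 = [8; 1, 4, 4, 2].

[8; 1, 4, 4, 2]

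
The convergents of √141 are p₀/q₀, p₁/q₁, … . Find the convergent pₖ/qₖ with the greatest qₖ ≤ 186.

2173/183

√141 = [11; 1, 6, 1, 22, …] (period length 4).
Convergents:
  p_0/q_0 = 11/1
  p_1/q_1 = 12/1
  p_2/q_2 = 83/7
  p_3/q_3 = 95/8
  p_4/q_4 = 2173/183
  p_5/q_5 = 2268/191
q_4 = 183 ≤ 186 < 191 = q_5, so the answer is 2173/183.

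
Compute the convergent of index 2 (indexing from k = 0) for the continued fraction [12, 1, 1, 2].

25/2

Using pₖ = aₖpₖ₋₁ + pₖ₋₂, qₖ = aₖqₖ₋₁ + qₖ₋₂ (with p₋₁=1, p₋₂=0, q₋₁=0, q₋₂=1):
  k=0: a=12, p=12, q=1
  k=1: a=1, p=13, q=1
  k=2: a=1, p=25, q=2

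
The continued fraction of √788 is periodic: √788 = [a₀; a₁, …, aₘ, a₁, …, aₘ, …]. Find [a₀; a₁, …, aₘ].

[28; 14, 56]

a₀ = ⌊√788⌋ = 28.
With m₀=0, d₀=1 and mₖ₊₁ = dₖaₖ − mₖ, dₖ₊₁ = (n − mₖ₊₁²)/dₖ, aₖ₊₁ = ⌊(a₀+mₖ₊₁)/dₖ₊₁⌋:
  k=1: m=28, d=4, a=14
  k=2: m=28, d=1, a=56
d=1 and a=2a₀=56 at k=2, so the next step gives (m, d) = (28, 4) again — its k=1 value — and the period has length 2.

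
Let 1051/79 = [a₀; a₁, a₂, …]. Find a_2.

1051 = 13·79 + 24   →  a_0 = 13
79 = 3·24 + 7   →  a_1 = 3
24 = 3·7 + 3   →  a_2 = 3

3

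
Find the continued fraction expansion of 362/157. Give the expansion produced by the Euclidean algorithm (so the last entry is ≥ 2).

[2; 3, 3, 1, 2, 4]

362 = 2×157 + 48
157 = 3×48 + 13
48 = 3×13 + 9
13 = 1×9 + 4
9 = 2×4 + 1
4 = 4×1 + 0  (stop)
So 362/157 = [2; 3, 3, 1, 2, 4].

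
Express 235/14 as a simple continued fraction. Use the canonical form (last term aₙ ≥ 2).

[16; 1, 3, 1, 2]

235 = 16·14 + 11
14 = 1·11 + 3
11 = 3·3 + 2
3 = 1·2 + 1
2 = 2·1 + 0  (stop)
So 235/14 = [16; 1, 3, 1, 2].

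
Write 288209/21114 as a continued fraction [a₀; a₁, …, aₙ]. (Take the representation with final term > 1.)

288209 = 13*21114 + 13727
21114 = 1*13727 + 7387
13727 = 1*7387 + 6340
7387 = 1*6340 + 1047
6340 = 6*1047 + 58
1047 = 18*58 + 3
58 = 19*3 + 1
3 = 3*1 + 0  (stop)
So 288209/21114 = [13; 1, 1, 1, 6, 18, 19, 3].

[13; 1, 1, 1, 6, 18, 19, 3]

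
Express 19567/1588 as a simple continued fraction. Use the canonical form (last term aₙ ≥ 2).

[12; 3, 9, 3, 2, 3, 2]

19567 = 12*1588 + 511
1588 = 3*511 + 55
511 = 9*55 + 16
55 = 3*16 + 7
16 = 2*7 + 2
7 = 3*2 + 1
2 = 2*1 + 0  (stop)
So 19567/1588 = [12; 3, 9, 3, 2, 3, 2].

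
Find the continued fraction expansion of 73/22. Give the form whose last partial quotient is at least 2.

[3; 3, 7]

73 = 3×22 + 7
22 = 3×7 + 1
7 = 7×1 + 0  (stop)
So 73/22 = [3; 3, 7].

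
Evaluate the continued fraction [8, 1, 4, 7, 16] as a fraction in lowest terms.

Fold from the inside: start with 16/1.
  7 + 1/16 = 113/16
  4 + 16/113 = 468/113
  1 + 113/468 = 581/468
  8 + 468/581 = 5116/581

5116/581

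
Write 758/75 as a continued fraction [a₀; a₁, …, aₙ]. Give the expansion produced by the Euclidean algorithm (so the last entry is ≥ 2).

[10; 9, 2, 1, 2]

758 = 10×75 + 8
75 = 9×8 + 3
8 = 2×3 + 2
3 = 1×2 + 1
2 = 2×1 + 0  (stop)
So 758/75 = [10; 9, 2, 1, 2].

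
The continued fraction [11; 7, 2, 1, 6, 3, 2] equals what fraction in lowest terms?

11949/1073

Fold from the inside: start with 2/1.
  3 + 1/2 = 7/2
  6 + 2/7 = 44/7
  1 + 7/44 = 51/44
  2 + 44/51 = 146/51
  7 + 51/146 = 1073/146
  11 + 146/1073 = 11949/1073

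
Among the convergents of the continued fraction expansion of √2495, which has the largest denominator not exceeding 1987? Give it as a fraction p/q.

√2495 = [49; 1, 18, 1, 98, …] (period length 4).
Convergents:
  p_0/q_0 = 49/1
  p_1/q_1 = 50/1
  p_2/q_2 = 949/19
  p_3/q_3 = 999/20
  p_4/q_4 = 98851/1979
  p_5/q_5 = 99850/1999
q_4 = 1979 ≤ 1987 < 1999 = q_5, so the answer is 98851/1979.

98851/1979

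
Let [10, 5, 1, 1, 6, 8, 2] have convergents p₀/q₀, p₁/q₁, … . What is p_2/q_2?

Using pₖ = aₖpₖ₋₁ + pₖ₋₂, qₖ = aₖqₖ₋₁ + qₖ₋₂ (with p₋₁=1, p₋₂=0, q₋₁=0, q₋₂=1):
  k=0: a=10, p=10, q=1
  k=1: a=5, p=51, q=5
  k=2: a=1, p=61, q=6

61/6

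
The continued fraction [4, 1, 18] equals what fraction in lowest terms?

Fold from the inside: start with 18/1.
  1 + 1/18 = 19/18
  4 + 18/19 = 94/19

94/19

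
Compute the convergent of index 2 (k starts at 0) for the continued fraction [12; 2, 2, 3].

62/5

Using pₖ = aₖpₖ₋₁ + pₖ₋₂, qₖ = aₖqₖ₋₁ + qₖ₋₂ (with p₋₁=1, p₋₂=0, q₋₁=0, q₋₂=1):
  k=0: a=12, p=12, q=1
  k=1: a=2, p=25, q=2
  k=2: a=2, p=62, q=5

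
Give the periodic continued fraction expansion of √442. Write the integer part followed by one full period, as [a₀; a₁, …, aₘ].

[21; 42]

a₀ = ⌊√442⌋ = 21.
With m₀=0, d₀=1 and mₖ₊₁ = dₖaₖ − mₖ, dₖ₊₁ = (n − mₖ₊₁²)/dₖ, aₖ₊₁ = ⌊(a₀+mₖ₊₁)/dₖ₊₁⌋:
  k=1: m=21, d=1, a=42
d=1 and a=2a₀=42 at k=1, so the next step gives (m, d) = (21, 1) again — its k=1 value — and the period has length 1.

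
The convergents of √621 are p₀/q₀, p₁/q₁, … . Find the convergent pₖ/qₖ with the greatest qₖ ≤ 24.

299/12

√621 = [24; 1, 11, 2, 11, 1, 48, …] (period length 6).
Convergents:
  p_0/q_0 = 24/1
  p_1/q_1 = 25/1
  p_2/q_2 = 299/12
  p_3/q_3 = 623/25
q_2 = 12 ≤ 24 < 25 = q_3, so the answer is 299/12.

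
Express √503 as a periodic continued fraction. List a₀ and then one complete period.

[22; 2, 2, 1, 21, 1, 2, 2, 44]

a₀ = ⌊√503⌋ = 22.
With m₀=0, d₀=1 and mₖ₊₁ = dₖaₖ − mₖ, dₖ₊₁ = (n − mₖ₊₁²)/dₖ, aₖ₊₁ = ⌊(a₀+mₖ₊₁)/dₖ₊₁⌋:
  k=1: m=22, d=19, a=2
  k=2: m=16, d=13, a=2
  k=3: m=10, d=31, a=1
  k=4: m=21, d=2, a=21
  k=5: m=21, d=31, a=1
  k=6: m=10, d=13, a=2
  k=7: m=16, d=19, a=2
  k=8: m=22, d=1, a=44
d=1 and a=2a₀=44 at k=8, so the next step gives (m, d) = (22, 19) again — its k=1 value — and the period has length 8.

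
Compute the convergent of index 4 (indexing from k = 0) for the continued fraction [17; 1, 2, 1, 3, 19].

266/15

Using pₖ = aₖpₖ₋₁ + pₖ₋₂, qₖ = aₖqₖ₋₁ + qₖ₋₂ (with p₋₁=1, p₋₂=0, q₋₁=0, q₋₂=1):
  k=0: a=17, p=17, q=1
  k=1: a=1, p=18, q=1
  k=2: a=2, p=53, q=3
  k=3: a=1, p=71, q=4
  k=4: a=3, p=266, q=15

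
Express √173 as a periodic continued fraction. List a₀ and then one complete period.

[13; 6, 1, 1, 6, 26]

a₀ = ⌊√173⌋ = 13.
With m₀=0, d₀=1 and mₖ₊₁ = dₖaₖ − mₖ, dₖ₊₁ = (n − mₖ₊₁²)/dₖ, aₖ₊₁ = ⌊(a₀+mₖ₊₁)/dₖ₊₁⌋:
  k=1: m=13, d=4, a=6
  k=2: m=11, d=13, a=1
  k=3: m=2, d=13, a=1
  k=4: m=11, d=4, a=6
  k=5: m=13, d=1, a=26
d=1 and a=2a₀=26 at k=5, so the next step gives (m, d) = (13, 4) again — its k=1 value — and the period has length 5.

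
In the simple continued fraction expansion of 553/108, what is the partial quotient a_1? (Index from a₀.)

8

553 = 5·108 + 13   →  a_0 = 5
108 = 8·13 + 4   →  a_1 = 8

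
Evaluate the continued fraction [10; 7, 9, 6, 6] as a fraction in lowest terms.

24439/2410

Using pₖ = aₖpₖ₋₁ + pₖ₋₂ and qₖ = aₖqₖ₋₁ + qₖ₋₂:
  k=0: a=10, p=10, q=1
  k=1: a=7, p=71, q=7
  k=2: a=9, p=649, q=64
  k=3: a=6, p=3965, q=391
  k=4: a=6, p=24439, q=2410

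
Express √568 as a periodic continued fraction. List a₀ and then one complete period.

[23; 1, 4, 1, 46]

a₀ = ⌊√568⌋ = 23.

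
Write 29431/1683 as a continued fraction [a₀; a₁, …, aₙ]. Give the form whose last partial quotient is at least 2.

[17; 2, 19, 14, 3]

29431 = 17*1683 + 820
1683 = 2*820 + 43
820 = 19*43 + 3
43 = 14*3 + 1
3 = 3*1 + 0  (stop)
So 29431/1683 = [17; 2, 19, 14, 3].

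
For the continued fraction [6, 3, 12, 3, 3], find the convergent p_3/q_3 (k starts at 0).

721/114

Using pₖ = aₖpₖ₋₁ + pₖ₋₂, qₖ = aₖqₖ₋₁ + qₖ₋₂ (with p₋₁=1, p₋₂=0, q₋₁=0, q₋₂=1):
  k=0: a=6, p=6, q=1
  k=1: a=3, p=19, q=3
  k=2: a=12, p=234, q=37
  k=3: a=3, p=721, q=114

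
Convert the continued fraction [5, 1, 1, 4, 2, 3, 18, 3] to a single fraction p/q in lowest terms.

Fold from the inside: start with 3/1.
  18 + 1/3 = 55/3
  3 + 3/55 = 168/55
  2 + 55/168 = 391/168
  4 + 168/391 = 1732/391
  1 + 391/1732 = 2123/1732
  1 + 1732/2123 = 3855/2123
  5 + 2123/3855 = 21398/3855

21398/3855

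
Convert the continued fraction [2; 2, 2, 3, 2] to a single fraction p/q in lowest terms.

Fold from the inside: start with 2/1.
  3 + 1/2 = 7/2
  2 + 2/7 = 16/7
  2 + 7/16 = 39/16
  2 + 16/39 = 94/39

94/39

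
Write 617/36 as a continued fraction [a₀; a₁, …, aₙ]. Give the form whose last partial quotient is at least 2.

617 = 17*36 + 5
36 = 7*5 + 1
5 = 5*1 + 0  (stop)
So 617/36 = [17; 7, 5].

[17; 7, 5]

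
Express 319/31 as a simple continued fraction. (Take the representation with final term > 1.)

[10; 3, 2, 4]

319 = 10×31 + 9
31 = 3×9 + 4
9 = 2×4 + 1
4 = 4×1 + 0  (stop)
So 319/31 = [10; 3, 2, 4].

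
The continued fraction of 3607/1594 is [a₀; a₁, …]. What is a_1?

3

3607 = 2·1594 + 419   →  a_0 = 2
1594 = 3·419 + 337   →  a_1 = 3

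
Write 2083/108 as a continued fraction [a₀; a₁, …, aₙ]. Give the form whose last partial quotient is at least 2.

[19; 3, 2, 15]

2083 = 19*108 + 31
108 = 3*31 + 15
31 = 2*15 + 1
15 = 15*1 + 0  (stop)
So 2083/108 = [19; 3, 2, 15].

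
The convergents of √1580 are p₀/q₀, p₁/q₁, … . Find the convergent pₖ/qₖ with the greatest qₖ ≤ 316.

12521/315

√1580 = [39; 1, 2, 1, 78, …] (period length 4).
Convergents:
  p_0/q_0 = 39/1
  p_1/q_1 = 40/1
  p_2/q_2 = 119/3
  p_3/q_3 = 159/4
  p_4/q_4 = 12521/315
  p_5/q_5 = 12680/319
q_4 = 315 ≤ 316 < 319 = q_5, so the answer is 12521/315.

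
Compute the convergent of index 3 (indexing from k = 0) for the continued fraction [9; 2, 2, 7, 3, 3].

348/37

Using pₖ = aₖpₖ₋₁ + pₖ₋₂, qₖ = aₖqₖ₋₁ + qₖ₋₂ (with p₋₁=1, p₋₂=0, q₋₁=0, q₋₂=1):
  k=0: a=9, p=9, q=1
  k=1: a=2, p=19, q=2
  k=2: a=2, p=47, q=5
  k=3: a=7, p=348, q=37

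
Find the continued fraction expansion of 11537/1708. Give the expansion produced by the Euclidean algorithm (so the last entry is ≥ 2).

[6; 1, 3, 13, 10, 1, 2]

11537 = 6·1708 + 1289
1708 = 1·1289 + 419
1289 = 3·419 + 32
419 = 13·32 + 3
32 = 10·3 + 2
3 = 1·2 + 1
2 = 2·1 + 0  (stop)
So 11537/1708 = [6; 1, 3, 13, 10, 1, 2].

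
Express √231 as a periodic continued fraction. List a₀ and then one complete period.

a₀ = ⌊√231⌋ = 15.
With m₀=0, d₀=1 and mₖ₊₁ = dₖaₖ − mₖ, dₖ₊₁ = (n − mₖ₊₁²)/dₖ, aₖ₊₁ = ⌊(a₀+mₖ₊₁)/dₖ₊₁⌋:
  k=1: m=15, d=6, a=5
  k=2: m=15, d=1, a=30
d=1 and a=2a₀=30 at k=2, so the next step gives (m, d) = (15, 6) again — its k=1 value — and the period has length 2.

[15; 5, 30]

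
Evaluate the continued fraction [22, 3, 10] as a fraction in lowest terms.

692/31

Fold from the inside: start with 10/1.
  3 + 1/10 = 31/10
  22 + 10/31 = 692/31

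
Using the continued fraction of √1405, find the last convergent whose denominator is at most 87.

√1405 = [37; 2, 14, 2, 74, …] (period length 4).
Convergents:
  p_0/q_0 = 37/1
  p_1/q_1 = 75/2
  p_2/q_2 = 1087/29
  p_3/q_3 = 2249/60
  p_4/q_4 = 167513/4469
q_3 = 60 ≤ 87 < 4469 = q_4, so the answer is 2249/60.

2249/60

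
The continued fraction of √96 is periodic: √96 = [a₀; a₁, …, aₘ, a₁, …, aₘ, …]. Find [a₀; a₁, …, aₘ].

[9; 1, 3, 1, 18]

a₀ = ⌊√96⌋ = 9.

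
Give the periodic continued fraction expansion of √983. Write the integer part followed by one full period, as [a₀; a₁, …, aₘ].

a₀ = ⌊√983⌋ = 31.
With m₀=0, d₀=1 and mₖ₊₁ = dₖaₖ − mₖ, dₖ₊₁ = (n − mₖ₊₁²)/dₖ, aₖ₊₁ = ⌊(a₀+mₖ₊₁)/dₖ₊₁⌋:
  k=1: m=31, d=22, a=2
  k=2: m=13, d=37, a=1
  k=3: m=24, d=11, a=5
  k=4: m=31, d=2, a=31
  k=5: m=31, d=11, a=5
  k=6: m=24, d=37, a=1
  k=7: m=13, d=22, a=2
  k=8: m=31, d=1, a=62
d=1 and a=2a₀=62 at k=8, so the next step gives (m, d) = (31, 22) again — its k=1 value — and the period has length 8.

[31; 2, 1, 5, 31, 5, 1, 2, 62]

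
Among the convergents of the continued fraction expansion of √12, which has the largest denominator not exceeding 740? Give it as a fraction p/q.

√12 = [3; 2, 6, …] (period length 2).
Convergents:
  p_0/q_0 = 3/1
  p_1/q_1 = 7/2
  p_2/q_2 = 45/13
  p_3/q_3 = 97/28
  p_4/q_4 = 627/181
  p_5/q_5 = 1351/390
  p_6/q_6 = 8733/2521
q_5 = 390 ≤ 740 < 2521 = q_6, so the answer is 1351/390.

1351/390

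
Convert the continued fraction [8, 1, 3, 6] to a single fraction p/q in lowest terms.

219/25

Using pₖ = aₖpₖ₋₁ + pₖ₋₂ and qₖ = aₖqₖ₋₁ + qₖ₋₂:
  k=0: a=8, p=8, q=1
  k=1: a=1, p=9, q=1
  k=2: a=3, p=35, q=4
  k=3: a=6, p=219, q=25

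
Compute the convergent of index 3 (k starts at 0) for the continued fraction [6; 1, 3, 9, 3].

250/37

Using pₖ = aₖpₖ₋₁ + pₖ₋₂, qₖ = aₖqₖ₋₁ + qₖ₋₂ (with p₋₁=1, p₋₂=0, q₋₁=0, q₋₂=1):
  k=0: a=6, p=6, q=1
  k=1: a=1, p=7, q=1
  k=2: a=3, p=27, q=4
  k=3: a=9, p=250, q=37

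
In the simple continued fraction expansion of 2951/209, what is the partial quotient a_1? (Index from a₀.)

2951 = 14·209 + 25   →  a_0 = 14
209 = 8·25 + 9   →  a_1 = 8

8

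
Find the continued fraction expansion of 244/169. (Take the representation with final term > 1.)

[1; 2, 3, 1, 18]

244 = 1*169 + 75
169 = 2*75 + 19
75 = 3*19 + 18
19 = 1*18 + 1
18 = 18*1 + 0  (stop)
So 244/169 = [1; 2, 3, 1, 18].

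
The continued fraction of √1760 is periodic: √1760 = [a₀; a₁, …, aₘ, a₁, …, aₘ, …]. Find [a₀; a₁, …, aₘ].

[41; 1, 19, 1, 82]

a₀ = ⌊√1760⌋ = 41.
With m₀=0, d₀=1 and mₖ₊₁ = dₖaₖ − mₖ, dₖ₊₁ = (n − mₖ₊₁²)/dₖ, aₖ₊₁ = ⌊(a₀+mₖ₊₁)/dₖ₊₁⌋:
  k=1: m=41, d=79, a=1
  k=2: m=38, d=4, a=19
  k=3: m=38, d=79, a=1
  k=4: m=41, d=1, a=82
d=1 and a=2a₀=82 at k=4, so the next step gives (m, d) = (41, 79) again — its k=1 value — and the period has length 4.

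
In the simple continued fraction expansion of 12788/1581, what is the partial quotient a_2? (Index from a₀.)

3

12788 = 8·1581 + 140   →  a_0 = 8
1581 = 11·140 + 41   →  a_1 = 11
140 = 3·41 + 17   →  a_2 = 3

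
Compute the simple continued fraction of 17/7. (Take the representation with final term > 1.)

17 = 2×7 + 3
7 = 2×3 + 1
3 = 3×1 + 0  (stop)
So 17/7 = [2; 2, 3].

[2; 2, 3]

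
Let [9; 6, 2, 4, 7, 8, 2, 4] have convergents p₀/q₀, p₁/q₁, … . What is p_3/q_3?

Using pₖ = aₖpₖ₋₁ + pₖ₋₂, qₖ = aₖqₖ₋₁ + qₖ₋₂ (with p₋₁=1, p₋₂=0, q₋₁=0, q₋₂=1):
  k=0: a=9, p=9, q=1
  k=1: a=6, p=55, q=6
  k=2: a=2, p=119, q=13
  k=3: a=4, p=531, q=58

531/58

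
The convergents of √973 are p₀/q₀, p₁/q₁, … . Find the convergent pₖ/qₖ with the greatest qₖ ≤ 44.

√973 = [31; 5, 5, 2, 8, 2, 5, 5, 62, …] (period length 8).
Convergents:
  p_0/q_0 = 31/1
  p_1/q_1 = 156/5
  p_2/q_2 = 811/26
  p_3/q_3 = 1778/57
q_2 = 26 ≤ 44 < 57 = q_3, so the answer is 811/26.

811/26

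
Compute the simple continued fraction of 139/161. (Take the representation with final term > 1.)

139 = 0·161 + 139
161 = 1·139 + 22
139 = 6·22 + 7
22 = 3·7 + 1
7 = 7·1 + 0  (stop)
So 139/161 = [0; 1, 6, 3, 7].

[0; 1, 6, 3, 7]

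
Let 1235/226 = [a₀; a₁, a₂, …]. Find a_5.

3

1235 = 5·226 + 105   →  a_0 = 5
226 = 2·105 + 16   →  a_1 = 2
105 = 6·16 + 9   →  a_2 = 6
16 = 1·9 + 7   →  a_3 = 1
9 = 1·7 + 2   →  a_4 = 1
7 = 3·2 + 1   →  a_5 = 3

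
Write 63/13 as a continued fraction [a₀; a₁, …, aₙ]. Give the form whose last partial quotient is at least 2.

[4; 1, 5, 2]

63 = 4*13 + 11
13 = 1*11 + 2
11 = 5*2 + 1
2 = 2*1 + 0  (stop)
So 63/13 = [4; 1, 5, 2].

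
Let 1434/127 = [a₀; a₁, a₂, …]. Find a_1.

3

1434 = 11·127 + 37   →  a_0 = 11
127 = 3·37 + 16   →  a_1 = 3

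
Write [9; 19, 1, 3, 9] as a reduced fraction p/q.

6616/731

Using pₖ = aₖpₖ₋₁ + pₖ₋₂ and qₖ = aₖqₖ₋₁ + qₖ₋₂:
  k=0: a=9, p=9, q=1
  k=1: a=19, p=172, q=19
  k=2: a=1, p=181, q=20
  k=3: a=3, p=715, q=79
  k=4: a=9, p=6616, q=731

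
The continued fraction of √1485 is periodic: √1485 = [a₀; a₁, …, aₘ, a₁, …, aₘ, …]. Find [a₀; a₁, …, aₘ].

a₀ = ⌊√1485⌋ = 38.
With m₀=0, d₀=1 and mₖ₊₁ = dₖaₖ − mₖ, dₖ₊₁ = (n − mₖ₊₁²)/dₖ, aₖ₊₁ = ⌊(a₀+mₖ₊₁)/dₖ₊₁⌋:
  k=1: m=38, d=41, a=1
  k=2: m=3, d=36, a=1
  k=3: m=33, d=11, a=6
  k=4: m=33, d=36, a=1
  k=5: m=3, d=41, a=1
  k=6: m=38, d=1, a=76
d=1 and a=2a₀=76 at k=6, so the next step gives (m, d) = (38, 41) again — its k=1 value — and the period has length 6.

[38; 1, 1, 6, 1, 1, 76]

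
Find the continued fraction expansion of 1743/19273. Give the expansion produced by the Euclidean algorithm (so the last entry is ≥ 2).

1743 = 0×19273 + 1743
19273 = 11×1743 + 100
1743 = 17×100 + 43
100 = 2×43 + 14
43 = 3×14 + 1
14 = 14×1 + 0  (stop)
So 1743/19273 = [0; 11, 17, 2, 3, 14].

[0; 11, 17, 2, 3, 14]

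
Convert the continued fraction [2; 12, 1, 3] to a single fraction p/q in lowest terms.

Using pₖ = aₖpₖ₋₁ + pₖ₋₂ and qₖ = aₖqₖ₋₁ + qₖ₋₂:
  k=0: a=2, p=2, q=1
  k=1: a=12, p=25, q=12
  k=2: a=1, p=27, q=13
  k=3: a=3, p=106, q=51

106/51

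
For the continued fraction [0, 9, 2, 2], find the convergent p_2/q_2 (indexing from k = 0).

2/19

Using pₖ = aₖpₖ₋₁ + pₖ₋₂, qₖ = aₖqₖ₋₁ + qₖ₋₂ (with p₋₁=1, p₋₂=0, q₋₁=0, q₋₂=1):
  k=0: a=0, p=0, q=1
  k=1: a=9, p=1, q=9
  k=2: a=2, p=2, q=19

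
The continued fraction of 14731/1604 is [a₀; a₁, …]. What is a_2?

14731 = 9·1604 + 295   →  a_0 = 9
1604 = 5·295 + 129   →  a_1 = 5
295 = 2·129 + 37   →  a_2 = 2

2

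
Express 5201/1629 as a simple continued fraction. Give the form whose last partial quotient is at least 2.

[3; 5, 5, 3, 9, 2]

5201 = 3*1629 + 314
1629 = 5*314 + 59
314 = 5*59 + 19
59 = 3*19 + 2
19 = 9*2 + 1
2 = 2*1 + 0  (stop)
So 5201/1629 = [3; 5, 5, 3, 9, 2].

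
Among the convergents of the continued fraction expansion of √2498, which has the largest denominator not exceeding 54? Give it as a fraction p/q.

√2498 = [49; 1, 48, 1, 98, …] (period length 4).
Convergents:
  p_0/q_0 = 49/1
  p_1/q_1 = 50/1
  p_2/q_2 = 2449/49
  p_3/q_3 = 2499/50
  p_4/q_4 = 247351/4949
q_3 = 50 ≤ 54 < 4949 = q_4, so the answer is 2499/50.

2499/50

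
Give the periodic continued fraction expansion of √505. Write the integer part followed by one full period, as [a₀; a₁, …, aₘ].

[22; 2, 8, 2, 44]

a₀ = ⌊√505⌋ = 22.
With m₀=0, d₀=1 and mₖ₊₁ = dₖaₖ − mₖ, dₖ₊₁ = (n − mₖ₊₁²)/dₖ, aₖ₊₁ = ⌊(a₀+mₖ₊₁)/dₖ₊₁⌋:
  k=1: m=22, d=21, a=2
  k=2: m=20, d=5, a=8
  k=3: m=20, d=21, a=2
  k=4: m=22, d=1, a=44
d=1 and a=2a₀=44 at k=4, so the next step gives (m, d) = (22, 21) again — its k=1 value — and the period has length 4.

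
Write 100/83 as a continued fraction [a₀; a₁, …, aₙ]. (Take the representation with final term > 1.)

[1; 4, 1, 7, 2]

100 = 1×83 + 17
83 = 4×17 + 15
17 = 1×15 + 2
15 = 7×2 + 1
2 = 2×1 + 0  (stop)
So 100/83 = [1; 4, 1, 7, 2].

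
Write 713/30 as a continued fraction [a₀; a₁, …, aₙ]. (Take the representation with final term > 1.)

[23; 1, 3, 3, 2]

713 = 23*30 + 23
30 = 1*23 + 7
23 = 3*7 + 2
7 = 3*2 + 1
2 = 2*1 + 0  (stop)
So 713/30 = [23; 1, 3, 3, 2].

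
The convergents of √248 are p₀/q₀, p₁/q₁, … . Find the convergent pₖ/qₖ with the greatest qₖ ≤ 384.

√248 = [15; 1, 2, 1, 30, …] (period length 4).
Convergents:
  p_0/q_0 = 15/1
  p_1/q_1 = 16/1
  p_2/q_2 = 47/3
  p_3/q_3 = 63/4
  p_4/q_4 = 1937/123
  p_5/q_5 = 2000/127
  p_6/q_6 = 5937/377
  p_7/q_7 = 7937/504
q_6 = 377 ≤ 384 < 504 = q_7, so the answer is 5937/377.

5937/377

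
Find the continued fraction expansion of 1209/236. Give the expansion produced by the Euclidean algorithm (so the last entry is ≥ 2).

[5; 8, 7, 4]

1209 = 5*236 + 29
236 = 8*29 + 4
29 = 7*4 + 1
4 = 4*1 + 0  (stop)
So 1209/236 = [5; 8, 7, 4].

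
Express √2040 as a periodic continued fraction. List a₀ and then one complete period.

a₀ = ⌊√2040⌋ = 45.
With m₀=0, d₀=1 and mₖ₊₁ = dₖaₖ − mₖ, dₖ₊₁ = (n − mₖ₊₁²)/dₖ, aₖ₊₁ = ⌊(a₀+mₖ₊₁)/dₖ₊₁⌋:
  k=1: m=45, d=15, a=6
  k=2: m=45, d=1, a=90
d=1 and a=2a₀=90 at k=2, so the next step gives (m, d) = (45, 15) again — its k=1 value — and the period has length 2.

[45; 6, 90]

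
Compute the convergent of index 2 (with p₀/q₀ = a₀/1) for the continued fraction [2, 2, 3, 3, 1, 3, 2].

Using pₖ = aₖpₖ₋₁ + pₖ₋₂, qₖ = aₖqₖ₋₁ + qₖ₋₂ (with p₋₁=1, p₋₂=0, q₋₁=0, q₋₂=1):
  k=0: a=2, p=2, q=1
  k=1: a=2, p=5, q=2
  k=2: a=3, p=17, q=7

17/7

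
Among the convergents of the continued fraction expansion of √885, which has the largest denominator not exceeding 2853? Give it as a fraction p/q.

28321/952

√885 = [29; 1, 2, 1, 58, …] (period length 4).
Convergents:
  p_0/q_0 = 29/1
  p_1/q_1 = 30/1
  p_2/q_2 = 89/3
  p_3/q_3 = 119/4
  p_4/q_4 = 6991/235
  p_5/q_5 = 7110/239
  p_6/q_6 = 21211/713
  p_7/q_7 = 28321/952
  p_8/q_8 = 1663829/55929
q_7 = 952 ≤ 2853 < 55929 = q_8, so the answer is 28321/952.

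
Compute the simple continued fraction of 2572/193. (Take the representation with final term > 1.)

2572 = 13*193 + 63
193 = 3*63 + 4
63 = 15*4 + 3
4 = 1*3 + 1
3 = 3*1 + 0  (stop)
So 2572/193 = [13; 3, 15, 1, 3].

[13; 3, 15, 1, 3]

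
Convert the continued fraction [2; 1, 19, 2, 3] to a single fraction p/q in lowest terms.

422/143

Using pₖ = aₖpₖ₋₁ + pₖ₋₂ and qₖ = aₖqₖ₋₁ + qₖ₋₂:
  k=0: a=2, p=2, q=1
  k=1: a=1, p=3, q=1
  k=2: a=19, p=59, q=20
  k=3: a=2, p=121, q=41
  k=4: a=3, p=422, q=143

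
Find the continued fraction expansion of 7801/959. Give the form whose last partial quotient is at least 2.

7801 = 8·959 + 129
959 = 7·129 + 56
129 = 2·56 + 17
56 = 3·17 + 5
17 = 3·5 + 2
5 = 2·2 + 1
2 = 2·1 + 0  (stop)
So 7801/959 = [8; 7, 2, 3, 3, 2, 2].

[8; 7, 2, 3, 3, 2, 2]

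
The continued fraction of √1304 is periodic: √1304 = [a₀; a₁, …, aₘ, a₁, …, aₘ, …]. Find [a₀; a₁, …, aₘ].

[36; 9, 72]

a₀ = ⌊√1304⌋ = 36.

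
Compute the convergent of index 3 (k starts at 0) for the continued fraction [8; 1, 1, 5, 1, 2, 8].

Using pₖ = aₖpₖ₋₁ + pₖ₋₂, qₖ = aₖqₖ₋₁ + qₖ₋₂ (with p₋₁=1, p₋₂=0, q₋₁=0, q₋₂=1):
  k=0: a=8, p=8, q=1
  k=1: a=1, p=9, q=1
  k=2: a=1, p=17, q=2
  k=3: a=5, p=94, q=11

94/11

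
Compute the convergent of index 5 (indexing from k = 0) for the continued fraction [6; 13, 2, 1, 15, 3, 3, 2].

Using pₖ = aₖpₖ₋₁ + pₖ₋₂, qₖ = aₖqₖ₋₁ + qₖ₋₂ (with p₋₁=1, p₋₂=0, q₋₁=0, q₋₂=1):
  k=0: a=6, p=6, q=1
  k=1: a=13, p=79, q=13
  k=2: a=2, p=164, q=27
  k=3: a=1, p=243, q=40
  k=4: a=15, p=3809, q=627
  k=5: a=3, p=11670, q=1921

11670/1921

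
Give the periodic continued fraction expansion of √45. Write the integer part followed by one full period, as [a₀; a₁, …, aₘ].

[6; 1, 2, 2, 2, 1, 12]

a₀ = ⌊√45⌋ = 6.
With m₀=0, d₀=1 and mₖ₊₁ = dₖaₖ − mₖ, dₖ₊₁ = (n − mₖ₊₁²)/dₖ, aₖ₊₁ = ⌊(a₀+mₖ₊₁)/dₖ₊₁⌋:
  k=1: m=6, d=9, a=1
  k=2: m=3, d=4, a=2
  k=3: m=5, d=5, a=2
  k=4: m=5, d=4, a=2
  k=5: m=3, d=9, a=1
  k=6: m=6, d=1, a=12
d=1 and a=2a₀=12 at k=6, so the next step gives (m, d) = (6, 9) again — its k=1 value — and the period has length 6.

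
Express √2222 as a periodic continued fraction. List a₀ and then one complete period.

[47; 7, 4, 7, 94]

a₀ = ⌊√2222⌋ = 47.
With m₀=0, d₀=1 and mₖ₊₁ = dₖaₖ − mₖ, dₖ₊₁ = (n − mₖ₊₁²)/dₖ, aₖ₊₁ = ⌊(a₀+mₖ₊₁)/dₖ₊₁⌋:
  k=1: m=47, d=13, a=7
  k=2: m=44, d=22, a=4
  k=3: m=44, d=13, a=7
  k=4: m=47, d=1, a=94
d=1 and a=2a₀=94 at k=4, so the next step gives (m, d) = (47, 13) again — its k=1 value — and the period has length 4.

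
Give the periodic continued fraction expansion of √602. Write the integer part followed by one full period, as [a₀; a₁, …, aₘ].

[24; 1, 1, 6, 1, 1, 48]

a₀ = ⌊√602⌋ = 24.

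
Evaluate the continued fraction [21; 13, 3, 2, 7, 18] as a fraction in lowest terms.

Using pₖ = aₖpₖ₋₁ + pₖ₋₂ and qₖ = aₖqₖ₋₁ + qₖ₋₂:
  k=0: a=21, p=21, q=1
  k=1: a=13, p=274, q=13
  k=2: a=3, p=843, q=40
  k=3: a=2, p=1960, q=93
  k=4: a=7, p=14563, q=691
  k=5: a=18, p=264094, q=12531

264094/12531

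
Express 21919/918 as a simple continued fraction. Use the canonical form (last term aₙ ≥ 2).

21919 = 23·918 + 805
918 = 1·805 + 113
805 = 7·113 + 14
113 = 8·14 + 1
14 = 14·1 + 0  (stop)
So 21919/918 = [23; 1, 7, 8, 14].

[23; 1, 7, 8, 14]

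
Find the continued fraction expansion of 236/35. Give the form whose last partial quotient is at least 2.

[6; 1, 2, 1, 8]

236 = 6×35 + 26
35 = 1×26 + 9
26 = 2×9 + 8
9 = 1×8 + 1
8 = 8×1 + 0  (stop)
So 236/35 = [6; 1, 2, 1, 8].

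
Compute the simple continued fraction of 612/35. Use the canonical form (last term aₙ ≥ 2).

[17; 2, 17]

612 = 17·35 + 17
35 = 2·17 + 1
17 = 17·1 + 0  (stop)
So 612/35 = [17; 2, 17].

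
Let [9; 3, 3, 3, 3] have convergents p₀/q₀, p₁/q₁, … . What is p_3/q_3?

Using pₖ = aₖpₖ₋₁ + pₖ₋₂, qₖ = aₖqₖ₋₁ + qₖ₋₂ (with p₋₁=1, p₋₂=0, q₋₁=0, q₋₂=1):
  k=0: a=9, p=9, q=1
  k=1: a=3, p=28, q=3
  k=2: a=3, p=93, q=10
  k=3: a=3, p=307, q=33

307/33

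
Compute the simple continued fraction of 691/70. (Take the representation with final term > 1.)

691 = 9·70 + 61
70 = 1·61 + 9
61 = 6·9 + 7
9 = 1·7 + 2
7 = 3·2 + 1
2 = 2·1 + 0  (stop)
So 691/70 = [9; 1, 6, 1, 3, 2].

[9; 1, 6, 1, 3, 2]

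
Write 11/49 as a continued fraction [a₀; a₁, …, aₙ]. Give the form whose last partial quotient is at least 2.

11 = 0×49 + 11
49 = 4×11 + 5
11 = 2×5 + 1
5 = 5×1 + 0  (stop)
So 11/49 = [0; 4, 2, 5].

[0; 4, 2, 5]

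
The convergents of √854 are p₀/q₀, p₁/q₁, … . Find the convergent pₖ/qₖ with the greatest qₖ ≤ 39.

√854 = [29; 4, 2, 11, 4, 11, 2, 4, 58, …] (period length 8).
Convergents:
  p_0/q_0 = 29/1
  p_1/q_1 = 117/4
  p_2/q_2 = 263/9
  p_3/q_3 = 3010/103
q_2 = 9 ≤ 39 < 103 = q_3, so the answer is 263/9.

263/9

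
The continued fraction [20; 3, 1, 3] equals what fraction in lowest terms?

304/15

Fold from the inside: start with 3/1.
  1 + 1/3 = 4/3
  3 + 3/4 = 15/4
  20 + 4/15 = 304/15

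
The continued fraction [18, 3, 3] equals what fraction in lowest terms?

183/10

Fold from the inside: start with 3/1.
  3 + 1/3 = 10/3
  18 + 3/10 = 183/10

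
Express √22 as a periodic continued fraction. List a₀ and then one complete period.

a₀ = ⌊√22⌋ = 4.
With m₀=0, d₀=1 and mₖ₊₁ = dₖaₖ − mₖ, dₖ₊₁ = (n − mₖ₊₁²)/dₖ, aₖ₊₁ = ⌊(a₀+mₖ₊₁)/dₖ₊₁⌋:
  k=1: m=4, d=6, a=1
  k=2: m=2, d=3, a=2
  k=3: m=4, d=2, a=4
  k=4: m=4, d=3, a=2
  k=5: m=2, d=6, a=1
  k=6: m=4, d=1, a=8
d=1 and a=2a₀=8 at k=6, so the next step gives (m, d) = (4, 6) again — its k=1 value — and the period has length 6.

[4; 1, 2, 4, 2, 1, 8]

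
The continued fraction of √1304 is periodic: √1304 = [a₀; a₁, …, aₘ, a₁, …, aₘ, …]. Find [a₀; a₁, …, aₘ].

[36; 9, 72]

a₀ = ⌊√1304⌋ = 36.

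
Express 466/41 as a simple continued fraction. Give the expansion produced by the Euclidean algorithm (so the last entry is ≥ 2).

466 = 11*41 + 15
41 = 2*15 + 11
15 = 1*11 + 4
11 = 2*4 + 3
4 = 1*3 + 1
3 = 3*1 + 0  (stop)
So 466/41 = [11; 2, 1, 2, 1, 3].

[11; 2, 1, 2, 1, 3]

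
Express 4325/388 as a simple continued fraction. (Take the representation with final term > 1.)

4325 = 11×388 + 57
388 = 6×57 + 46
57 = 1×46 + 11
46 = 4×11 + 2
11 = 5×2 + 1
2 = 2×1 + 0  (stop)
So 4325/388 = [11; 6, 1, 4, 5, 2].

[11; 6, 1, 4, 5, 2]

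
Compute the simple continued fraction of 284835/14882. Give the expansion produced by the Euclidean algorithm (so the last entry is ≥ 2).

284835 = 19·14882 + 2077
14882 = 7·2077 + 343
2077 = 6·343 + 19
343 = 18·19 + 1
19 = 19·1 + 0  (stop)
So 284835/14882 = [19; 7, 6, 18, 19].

[19; 7, 6, 18, 19]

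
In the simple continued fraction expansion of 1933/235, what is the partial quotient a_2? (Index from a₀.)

1933 = 8·235 + 53   →  a_0 = 8
235 = 4·53 + 23   →  a_1 = 4
53 = 2·23 + 7   →  a_2 = 2

2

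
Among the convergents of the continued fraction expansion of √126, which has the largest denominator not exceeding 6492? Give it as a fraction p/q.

40365/3596

√126 = [11; 4, 2, 4, 22, …] (period length 4).
Convergents:
  p_0/q_0 = 11/1
  p_1/q_1 = 45/4
  p_2/q_2 = 101/9
  p_3/q_3 = 449/40
  p_4/q_4 = 9979/889
  p_5/q_5 = 40365/3596
  p_6/q_6 = 90709/8081
q_5 = 3596 ≤ 6492 < 8081 = q_6, so the answer is 40365/3596.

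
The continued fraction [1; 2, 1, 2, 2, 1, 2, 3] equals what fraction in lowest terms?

337/246

Using pₖ = aₖpₖ₋₁ + pₖ₋₂ and qₖ = aₖqₖ₋₁ + qₖ₋₂:
  k=0: a=1, p=1, q=1
  k=1: a=2, p=3, q=2
  k=2: a=1, p=4, q=3
  k=3: a=2, p=11, q=8
  k=4: a=2, p=26, q=19
  k=5: a=1, p=37, q=27
  k=6: a=2, p=100, q=73
  k=7: a=3, p=337, q=246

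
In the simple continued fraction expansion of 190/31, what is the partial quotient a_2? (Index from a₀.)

1

190 = 6·31 + 4   →  a_0 = 6
31 = 7·4 + 3   →  a_1 = 7
4 = 1·3 + 1   →  a_2 = 1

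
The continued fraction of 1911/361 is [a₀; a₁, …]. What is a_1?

3

1911 = 5·361 + 106   →  a_0 = 5
361 = 3·106 + 43   →  a_1 = 3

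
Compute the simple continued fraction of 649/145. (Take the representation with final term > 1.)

[4; 2, 9, 1, 6]

649 = 4*145 + 69
145 = 2*69 + 7
69 = 9*7 + 6
7 = 1*6 + 1
6 = 6*1 + 0  (stop)
So 649/145 = [4; 2, 9, 1, 6].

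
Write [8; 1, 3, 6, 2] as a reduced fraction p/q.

Fold from the inside: start with 2/1.
  6 + 1/2 = 13/2
  3 + 2/13 = 41/13
  1 + 13/41 = 54/41
  8 + 41/54 = 473/54

473/54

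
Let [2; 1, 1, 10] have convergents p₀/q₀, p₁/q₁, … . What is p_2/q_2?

5/2

Using pₖ = aₖpₖ₋₁ + pₖ₋₂, qₖ = aₖqₖ₋₁ + qₖ₋₂ (with p₋₁=1, p₋₂=0, q₋₁=0, q₋₂=1):
  k=0: a=2, p=2, q=1
  k=1: a=1, p=3, q=1
  k=2: a=1, p=5, q=2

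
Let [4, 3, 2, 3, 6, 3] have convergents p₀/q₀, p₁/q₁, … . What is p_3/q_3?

103/24

Using pₖ = aₖpₖ₋₁ + pₖ₋₂, qₖ = aₖqₖ₋₁ + qₖ₋₂ (with p₋₁=1, p₋₂=0, q₋₁=0, q₋₂=1):
  k=0: a=4, p=4, q=1
  k=1: a=3, p=13, q=3
  k=2: a=2, p=30, q=7
  k=3: a=3, p=103, q=24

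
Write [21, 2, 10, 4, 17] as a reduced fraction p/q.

Fold from the inside: start with 17/1.
  4 + 1/17 = 69/17
  10 + 17/69 = 707/69
  2 + 69/707 = 1483/707
  21 + 707/1483 = 31850/1483

31850/1483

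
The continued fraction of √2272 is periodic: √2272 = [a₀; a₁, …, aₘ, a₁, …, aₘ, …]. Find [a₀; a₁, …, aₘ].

[47; 1, 1, 1, 94]

a₀ = ⌊√2272⌋ = 47.
With m₀=0, d₀=1 and mₖ₊₁ = dₖaₖ − mₖ, dₖ₊₁ = (n − mₖ₊₁²)/dₖ, aₖ₊₁ = ⌊(a₀+mₖ₊₁)/dₖ₊₁⌋:
  k=1: m=47, d=63, a=1
  k=2: m=16, d=32, a=1
  k=3: m=16, d=63, a=1
  k=4: m=47, d=1, a=94
d=1 and a=2a₀=94 at k=4, so the next step gives (m, d) = (47, 63) again — its k=1 value — and the period has length 4.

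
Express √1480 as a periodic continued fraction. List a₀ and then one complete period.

a₀ = ⌊√1480⌋ = 38.
With m₀=0, d₀=1 and mₖ₊₁ = dₖaₖ − mₖ, dₖ₊₁ = (n − mₖ₊₁²)/dₖ, aₖ₊₁ = ⌊(a₀+mₖ₊₁)/dₖ₊₁⌋:
  k=1: m=38, d=36, a=2
  k=2: m=34, d=9, a=8
  k=3: m=38, d=4, a=19
  k=4: m=38, d=9, a=8
  k=5: m=34, d=36, a=2
  k=6: m=38, d=1, a=76
d=1 and a=2a₀=76 at k=6, so the next step gives (m, d) = (38, 36) again — its k=1 value — and the period has length 6.

[38; 2, 8, 19, 8, 2, 76]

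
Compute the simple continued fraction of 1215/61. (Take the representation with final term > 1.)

[19; 1, 11, 5]

1215 = 19*61 + 56
61 = 1*56 + 5
56 = 11*5 + 1
5 = 5*1 + 0  (stop)
So 1215/61 = [19; 1, 11, 5].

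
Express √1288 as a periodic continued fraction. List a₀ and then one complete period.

[35; 1, 7, 1, 70]

a₀ = ⌊√1288⌋ = 35.
With m₀=0, d₀=1 and mₖ₊₁ = dₖaₖ − mₖ, dₖ₊₁ = (n − mₖ₊₁²)/dₖ, aₖ₊₁ = ⌊(a₀+mₖ₊₁)/dₖ₊₁⌋:
  k=1: m=35, d=63, a=1
  k=2: m=28, d=8, a=7
  k=3: m=28, d=63, a=1
  k=4: m=35, d=1, a=70
d=1 and a=2a₀=70 at k=4, so the next step gives (m, d) = (35, 63) again — its k=1 value — and the period has length 4.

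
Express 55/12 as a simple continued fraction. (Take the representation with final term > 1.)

[4; 1, 1, 2, 2]

55 = 4*12 + 7
12 = 1*7 + 5
7 = 1*5 + 2
5 = 2*2 + 1
2 = 2*1 + 0  (stop)
So 55/12 = [4; 1, 1, 2, 2].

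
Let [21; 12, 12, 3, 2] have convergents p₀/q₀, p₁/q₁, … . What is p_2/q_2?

Using pₖ = aₖpₖ₋₁ + pₖ₋₂, qₖ = aₖqₖ₋₁ + qₖ₋₂ (with p₋₁=1, p₋₂=0, q₋₁=0, q₋₂=1):
  k=0: a=21, p=21, q=1
  k=1: a=12, p=253, q=12
  k=2: a=12, p=3057, q=145

3057/145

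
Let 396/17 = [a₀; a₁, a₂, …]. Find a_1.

396 = 23·17 + 5   →  a_0 = 23
17 = 3·5 + 2   →  a_1 = 3

3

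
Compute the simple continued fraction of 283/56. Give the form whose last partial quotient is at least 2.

[5; 18, 1, 2]

283 = 5·56 + 3
56 = 18·3 + 2
3 = 1·2 + 1
2 = 2·1 + 0  (stop)
So 283/56 = [5; 18, 1, 2].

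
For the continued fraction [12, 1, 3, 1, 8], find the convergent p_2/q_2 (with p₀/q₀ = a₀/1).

Using pₖ = aₖpₖ₋₁ + pₖ₋₂, qₖ = aₖqₖ₋₁ + qₖ₋₂ (with p₋₁=1, p₋₂=0, q₋₁=0, q₋₂=1):
  k=0: a=12, p=12, q=1
  k=1: a=1, p=13, q=1
  k=2: a=3, p=51, q=4

51/4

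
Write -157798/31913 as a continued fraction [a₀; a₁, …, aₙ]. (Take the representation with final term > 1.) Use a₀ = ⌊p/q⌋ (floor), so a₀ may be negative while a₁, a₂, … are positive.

[-5; 18, 16, 1, 1, 17, 3]

-157798 = -5*31913 + 1767
31913 = 18*1767 + 107
1767 = 16*107 + 55
107 = 1*55 + 52
55 = 1*52 + 3
52 = 17*3 + 1
3 = 3*1 + 0  (stop)
So -157798/31913 = [-5; 18, 16, 1, 1, 17, 3].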